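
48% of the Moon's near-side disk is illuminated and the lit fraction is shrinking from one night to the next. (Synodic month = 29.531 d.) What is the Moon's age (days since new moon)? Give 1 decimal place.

22.3 days

Invert f = (1 − cos θ)/2 to get cos θ = 1 − 2(0.48) = 0.040, hence θ₀ = arccos 0.040 = 87.7°.
Waning ⇒ past full, so θ = 360° − 87.7° = 272.3°.
At 360°/29.531 d per day, 272.3° corresponds to 22.34 days.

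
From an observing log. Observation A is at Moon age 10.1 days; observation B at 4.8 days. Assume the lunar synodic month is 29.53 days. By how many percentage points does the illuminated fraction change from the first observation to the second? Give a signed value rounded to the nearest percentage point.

First observation: θ = 360°·10.1/29.53 = 123.1°, so f = 0.773.
Second observation: θ = 58.5°, f = 0.239.
Δf = 0.239 − 0.773 = -0.534, i.e. -53 pp.

-53 pp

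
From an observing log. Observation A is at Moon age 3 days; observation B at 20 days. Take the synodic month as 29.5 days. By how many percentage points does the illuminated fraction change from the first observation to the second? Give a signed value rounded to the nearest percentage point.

+62 percentage points

θ₁ = 360° × 3/29.5 = 36.6°, f₁ = (1 − cos θ₁)/2 = 0.099.
θ₂ = 360° × 20/29.5 = 244.1°, f₂ = (1 − cos θ₂)/2 = 0.719.
Change = f₂ − f₁ = +0.620 → +62 percentage points.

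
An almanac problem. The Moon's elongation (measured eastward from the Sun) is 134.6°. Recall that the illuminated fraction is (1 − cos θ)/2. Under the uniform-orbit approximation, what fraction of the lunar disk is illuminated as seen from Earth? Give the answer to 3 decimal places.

cos 134.6° = (-0.702), so f = (1 − (-0.702))/2 = 0.851.

0.851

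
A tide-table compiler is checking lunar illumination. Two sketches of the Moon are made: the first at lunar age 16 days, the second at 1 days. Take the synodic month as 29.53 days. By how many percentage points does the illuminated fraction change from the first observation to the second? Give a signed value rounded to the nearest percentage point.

First observation: θ = 360°·16/29.53 = 195.1°, so f = 0.983.
Second observation: θ = 12.2°, f = 0.011.
Δf = 0.011 − 0.983 = -0.972, i.e. -97 pp.

-97 pp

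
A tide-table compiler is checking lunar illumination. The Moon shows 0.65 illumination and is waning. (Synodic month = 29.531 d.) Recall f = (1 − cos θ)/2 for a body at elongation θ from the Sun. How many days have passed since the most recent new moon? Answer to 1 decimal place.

From f = (1 − cos θ)/2: cos θ = 1 − 2×0.65 = -0.300; arccos → 107.5°.
Since the Moon is past full (waning), take the reflex angle: θ = 360° − 107.5° = 252.5°.
Age = 29.531 × 252.5°/360° ≈ 20.72 days.

20.7 days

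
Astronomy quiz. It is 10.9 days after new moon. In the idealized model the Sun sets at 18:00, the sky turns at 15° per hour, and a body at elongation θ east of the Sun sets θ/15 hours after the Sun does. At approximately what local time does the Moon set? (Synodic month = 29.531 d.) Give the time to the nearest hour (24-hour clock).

Elongation θ = 360° × 10.9/29.531 ≈ 132.9°.
At 15° of sky rotation per hour, 132.9° corresponds to a 8.86 h lag.
18:00 + 8.86 h ≈ 02:52 → 03:00 to the nearest hour.

03:00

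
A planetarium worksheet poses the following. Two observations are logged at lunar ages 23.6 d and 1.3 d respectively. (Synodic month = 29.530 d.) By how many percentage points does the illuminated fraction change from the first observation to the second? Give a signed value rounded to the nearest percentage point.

First observation: θ = 360°·23.6/29.530 = 287.7°, so f = 0.348.
Second observation: θ = 15.8°, f = 0.019.
Δf = 0.019 − 0.348 = -0.329, i.e. -33 pp.

-33 percentage points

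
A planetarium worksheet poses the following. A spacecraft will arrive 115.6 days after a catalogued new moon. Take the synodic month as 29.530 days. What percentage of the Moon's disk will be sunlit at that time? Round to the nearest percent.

7%

115.6/29.530 = 3.915 lunations, so 3 complete cycles and 27.01 d into the next.
Phase angle: θ = 360°·(27.01 d)/(29.530 d) = 329.3°.
cos 329.3° = 0.860, so f = (1 − 0.860)/2 = 0.070, so 7%.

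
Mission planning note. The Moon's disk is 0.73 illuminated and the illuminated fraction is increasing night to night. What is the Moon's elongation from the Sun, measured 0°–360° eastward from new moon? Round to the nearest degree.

117°

From f = (1 − cos θ)/2: cos θ = 1 − 2×0.73 = -0.460; arccos → 117.4°.
Before full moon the principal value applies: θ = 117.4°.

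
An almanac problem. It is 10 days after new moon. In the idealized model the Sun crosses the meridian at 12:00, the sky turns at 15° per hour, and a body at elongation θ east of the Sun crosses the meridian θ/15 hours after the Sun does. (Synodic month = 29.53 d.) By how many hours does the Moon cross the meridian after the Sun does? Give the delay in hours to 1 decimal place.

The Moon has covered 10/29.53 of its cycle, so θ ≈ 360° × 10/29.53 = 121.9°.
Delay after the Sun = 121.9° / (15°/h) ≈ 8.13 h.
So the Moon crosses the meridian 8.13 h after the Sun.

8.1 h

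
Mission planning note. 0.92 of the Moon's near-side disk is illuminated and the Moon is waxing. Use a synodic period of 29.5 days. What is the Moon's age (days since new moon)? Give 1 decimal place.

12.1 days

cos θ = 1 − 2f = -0.840, giving a principal value of 147.1°.
The Moon is waxing (0°–180°), so θ = 147.1° directly.
At 360°/29.5 d per day, 147.1° corresponds to 12.06 days.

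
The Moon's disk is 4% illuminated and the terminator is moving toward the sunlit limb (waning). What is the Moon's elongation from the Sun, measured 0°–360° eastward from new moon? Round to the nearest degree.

337°

From f = (1 − cos θ)/2: cos θ = 1 − 2×0.04 = 0.920; arccos → 23.1°.
Since the Moon is past full (waning), take the reflex angle: θ = 360° − 23.1° = 336.9°.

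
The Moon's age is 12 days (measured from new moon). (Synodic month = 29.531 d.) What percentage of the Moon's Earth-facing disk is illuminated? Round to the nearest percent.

Elongation θ = 360° × 12/29.531 ≈ 146.3°.
Illuminated fraction = (1 − cos 146.3°)/2 = (1 − (-0.832))/2 ≈ 0.916, so 92%.

92%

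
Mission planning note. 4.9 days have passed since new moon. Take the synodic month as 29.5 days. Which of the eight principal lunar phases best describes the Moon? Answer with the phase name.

At 4.9/29.5 of the cycle, θ ≈ 60° — the waxing crescent range.

waxing crescent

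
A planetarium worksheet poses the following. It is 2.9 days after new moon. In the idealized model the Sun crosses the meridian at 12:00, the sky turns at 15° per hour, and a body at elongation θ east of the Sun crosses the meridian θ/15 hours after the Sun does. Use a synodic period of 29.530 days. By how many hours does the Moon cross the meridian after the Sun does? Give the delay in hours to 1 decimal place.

2.4 h

The Moon has covered 2.9/29.530 of its cycle, so θ ≈ 360° × 2.9/29.530 = 35.4°.
At 15° of sky rotation per hour, 35.4° corresponds to a 2.36 h lag.
So the Moon crosses the meridian 2.36 h after the Sun.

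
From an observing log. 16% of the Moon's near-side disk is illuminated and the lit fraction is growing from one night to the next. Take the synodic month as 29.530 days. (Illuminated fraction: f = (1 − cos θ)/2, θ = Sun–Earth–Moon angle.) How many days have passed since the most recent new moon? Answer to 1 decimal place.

3.9 days

From f = (1 − cos θ)/2: cos θ = 1 − 2×0.16 = 0.680; arccos → 47.2°.
The Moon is waxing (0°–180°), so θ = 47.2° directly.
At 360°/29.530 d per day, 47.2° corresponds to 3.87 days.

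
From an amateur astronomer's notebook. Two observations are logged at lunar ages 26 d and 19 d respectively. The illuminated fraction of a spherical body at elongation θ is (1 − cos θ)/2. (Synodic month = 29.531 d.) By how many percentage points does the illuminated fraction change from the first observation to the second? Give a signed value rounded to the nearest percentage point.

+68 percentage points

θ₁ = 360° × 26/29.531 = 317.0°, f₁ = (1 − cos θ₁)/2 = 0.135.
θ₂ = 360° × 19/29.531 = 231.6°, f₂ = (1 − cos θ₂)/2 = 0.810.
Change = f₂ − f₁ = +0.676 → +68 percentage points.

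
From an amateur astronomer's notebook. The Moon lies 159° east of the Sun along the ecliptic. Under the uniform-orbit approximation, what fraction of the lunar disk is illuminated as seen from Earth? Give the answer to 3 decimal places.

0.967

f = (1 − cos 159°)/2 = (1 − (-0.934))/2 ≈ 0.967.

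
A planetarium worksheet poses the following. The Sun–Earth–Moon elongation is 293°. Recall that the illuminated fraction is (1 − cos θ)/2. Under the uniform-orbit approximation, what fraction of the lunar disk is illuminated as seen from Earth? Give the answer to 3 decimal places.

0.305

cos 293° = 0.391, so f = (1 − 0.391)/2 = 0.305.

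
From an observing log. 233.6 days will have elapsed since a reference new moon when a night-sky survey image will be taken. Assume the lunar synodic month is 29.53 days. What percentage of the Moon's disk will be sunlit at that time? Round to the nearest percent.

233.6/29.53 = 7.911 lunations, so 7 complete cycles and 26.89 d into the next.
The Moon has covered 26.89/29.53 of its cycle, so θ ≈ 360° × 26.89/29.53 = 327.8°.
cos 327.8° = 0.846, so f = (1 − 0.846)/2 = 0.077, so 8%.

8%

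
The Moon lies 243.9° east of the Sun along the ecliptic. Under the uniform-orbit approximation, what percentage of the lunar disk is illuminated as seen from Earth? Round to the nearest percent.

72%

f = (1 − cos 243.9°)/2 = (1 − (-0.440))/2 ≈ 0.720, i.e. 72%.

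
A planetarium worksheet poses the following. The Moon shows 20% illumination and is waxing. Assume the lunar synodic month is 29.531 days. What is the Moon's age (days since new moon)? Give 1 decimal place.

From f = (1 − cos θ)/2: cos θ = 1 − 2×0.20 = 0.600; arccos → 53.1°.
Waxing ⇒ before full, so θ = 53.1°.
That fraction of the synodic month is 53.1/360 × 29.531 d ≈ 4.36 d.

4.4 days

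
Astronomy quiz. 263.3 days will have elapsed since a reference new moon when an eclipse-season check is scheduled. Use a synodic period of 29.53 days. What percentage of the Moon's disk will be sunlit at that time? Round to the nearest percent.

263.3/29.53 = 8.916 lunations, so 8 complete cycles and 27.06 d into the next.
Phase angle: θ = 360°·(27.06 d)/(29.53 d) = 329.9°.
With cos θ = 0.865, the lit fraction is (1 − 0.865)/2 ≈ 0.067, so 7%.

7%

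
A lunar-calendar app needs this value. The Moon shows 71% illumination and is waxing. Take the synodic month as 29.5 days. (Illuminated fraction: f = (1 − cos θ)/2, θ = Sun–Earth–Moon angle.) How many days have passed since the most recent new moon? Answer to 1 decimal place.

9.4 days

cos θ = 1 − 2f = -0.420, giving a principal value of 114.8°.
Before full moon the principal value applies: θ = 114.8°.
That fraction of the synodic month is 114.8/360 × 29.5 d ≈ 9.41 d.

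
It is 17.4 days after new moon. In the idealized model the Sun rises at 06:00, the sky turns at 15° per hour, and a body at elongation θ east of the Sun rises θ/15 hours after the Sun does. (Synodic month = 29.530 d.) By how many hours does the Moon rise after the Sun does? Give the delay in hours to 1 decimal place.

Elongation θ = 360° × 17.4/29.530 ≈ 212.1°.
Delay after the Sun = 212.1° / (15°/h) ≈ 14.14 h.
So the Moon rises 14.14 h after the Sun.

14.1 h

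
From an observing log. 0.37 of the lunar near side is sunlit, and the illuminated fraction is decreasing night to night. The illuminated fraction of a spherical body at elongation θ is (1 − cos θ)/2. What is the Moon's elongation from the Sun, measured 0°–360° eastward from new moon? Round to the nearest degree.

285°

Invert f = (1 − cos θ)/2 to get cos θ = 1 − 2(0.37) = 0.260, hence θ₀ = arccos 0.260 = 74.9°.
A waning Moon lies in 180°–360°, so θ = 360° − 74.9° = 285.1°.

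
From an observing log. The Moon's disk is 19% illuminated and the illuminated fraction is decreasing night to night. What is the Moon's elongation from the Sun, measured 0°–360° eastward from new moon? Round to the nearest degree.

308°

cos θ = 1 − 2f = 0.620, giving a principal value of 51.7°.
Waning ⇒ past full, so θ = 360° − 51.7° = 308.3°.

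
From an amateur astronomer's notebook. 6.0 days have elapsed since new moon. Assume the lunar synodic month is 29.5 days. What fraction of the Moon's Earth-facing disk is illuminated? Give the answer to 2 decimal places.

Elongation θ = 360° × 6.0/29.5 ≈ 73.2°.
With cos θ = 0.289, the lit fraction is (1 − 0.289)/2 ≈ 0.356.

0.36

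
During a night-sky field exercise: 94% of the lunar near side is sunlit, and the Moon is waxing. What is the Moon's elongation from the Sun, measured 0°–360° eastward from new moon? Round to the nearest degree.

cos θ = 1 − 2f = -0.880, giving a principal value of 151.6°.
Before full moon the principal value applies: θ = 151.6°.

152°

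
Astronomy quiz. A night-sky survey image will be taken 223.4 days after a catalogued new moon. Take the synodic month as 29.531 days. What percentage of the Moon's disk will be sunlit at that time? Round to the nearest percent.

Reduce mod P: 223.4 − 7×29.531 = 16.68 d into the current lunation.
Elongation θ = 360° × 16.68/29.531 ≈ 203.4°.
cos 203.4° = (-0.918), so f = (1 − (-0.918))/2 = 0.959, so 96%.

96%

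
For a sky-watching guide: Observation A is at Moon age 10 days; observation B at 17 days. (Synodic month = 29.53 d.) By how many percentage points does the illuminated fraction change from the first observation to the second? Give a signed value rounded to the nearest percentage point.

+18 percentage points

First observation: θ = 360°·10/29.53 = 121.9°, so f = 0.764.
Second observation: θ = 207.2°, f = 0.945.
Δf = 0.945 − 0.764 = +0.180, i.e. +18 pp.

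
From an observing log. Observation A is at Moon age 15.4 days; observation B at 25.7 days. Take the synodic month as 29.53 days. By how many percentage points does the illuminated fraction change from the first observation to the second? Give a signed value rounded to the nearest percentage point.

θ₁ = 360° × 15.4/29.53 = 187.7°, f₁ = (1 − cos θ₁)/2 = 0.995.
θ₂ = 360° × 25.7/29.53 = 313.3°, f₂ = (1 − cos θ₂)/2 = 0.157.
Change = f₂ − f₁ = -0.838 → -84 percentage points.

-84 percentage points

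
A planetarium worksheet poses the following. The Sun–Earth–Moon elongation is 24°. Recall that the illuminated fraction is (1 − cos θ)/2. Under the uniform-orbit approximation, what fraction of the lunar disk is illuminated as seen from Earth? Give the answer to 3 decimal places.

Half-versine of 24°: (1 − 0.914)/2 = 0.043.

0.043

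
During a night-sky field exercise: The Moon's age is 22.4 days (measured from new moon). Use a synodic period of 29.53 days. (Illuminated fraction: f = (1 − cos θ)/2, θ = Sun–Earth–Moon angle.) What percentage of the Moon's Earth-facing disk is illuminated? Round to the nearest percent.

Elongation θ = 360° × 22.4/29.53 ≈ 273.1°.
cos 273.1° = 0.054, so f = (1 − 0.054)/2 = 0.473, so 47%.

47%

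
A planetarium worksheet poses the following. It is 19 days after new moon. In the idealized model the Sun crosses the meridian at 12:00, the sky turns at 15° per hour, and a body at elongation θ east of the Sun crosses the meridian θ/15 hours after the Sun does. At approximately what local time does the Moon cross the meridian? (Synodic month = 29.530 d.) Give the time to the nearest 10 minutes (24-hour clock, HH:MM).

The Moon has covered 19/29.530 of its cycle, so θ ≈ 360° × 19/29.530 = 231.6°.
Delay after the Sun = 231.6° / (15°/h) ≈ 15.44 h.
12:00 + 15.442 h ≈ 03:27 → 03:30 to the nearest ten minutes.

03:30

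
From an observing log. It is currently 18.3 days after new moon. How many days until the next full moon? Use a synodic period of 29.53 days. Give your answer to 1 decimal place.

Full moon is 0.5 of the way through the cycle: age 0.5 × 29.53 = 14.765 d.
This lunation's full moon (14.765 d) has passed, so add one period: 44.295 − 18.3 = 25.995 days.

26.0 days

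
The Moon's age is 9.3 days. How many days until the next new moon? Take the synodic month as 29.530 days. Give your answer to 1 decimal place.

One full lunation from the last new moon is 29.530 d; remaining = 29.530 − 9.3 = 20.230 d.

20.2 days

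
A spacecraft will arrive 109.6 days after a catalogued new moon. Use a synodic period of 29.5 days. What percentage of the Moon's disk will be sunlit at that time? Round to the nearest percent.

109.6 d spans 3 complete synodic months (3 × 29.5 = 88.50 d) plus 21.10 d.
The Moon has covered 21.10/29.5 of its cycle, so θ ≈ 360° × 21.10/29.5 = 257.5°.
With cos θ = (-0.217), the lit fraction is (1 − (-0.217))/2 ≈ 0.608, so 61%.

61%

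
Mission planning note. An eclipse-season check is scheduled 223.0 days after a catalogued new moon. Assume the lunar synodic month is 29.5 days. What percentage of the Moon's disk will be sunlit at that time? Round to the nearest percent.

97%

Reduce mod P: 223.0 − 7×29.5 = 16.50 d into the current lunation.
Phase angle: θ = 360°·(16.50 d)/(29.5 d) = 201.4°.
cos 201.4° = (-0.931), so f = (1 − (-0.931))/2 = 0.966, so 97%.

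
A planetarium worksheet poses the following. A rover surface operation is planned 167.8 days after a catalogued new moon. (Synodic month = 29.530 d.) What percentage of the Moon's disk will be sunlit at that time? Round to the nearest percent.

167.8 d spans 5 complete synodic months (5 × 29.530 = 147.65 d) plus 20.15 d.
The Moon has covered 20.15/29.530 of its cycle, so θ ≈ 360° × 20.15/29.530 = 245.6°.
Illuminated fraction = (1 − cos 245.6°)/2 = (1 − (-0.412))/2 ≈ 0.706, so 71%.

71%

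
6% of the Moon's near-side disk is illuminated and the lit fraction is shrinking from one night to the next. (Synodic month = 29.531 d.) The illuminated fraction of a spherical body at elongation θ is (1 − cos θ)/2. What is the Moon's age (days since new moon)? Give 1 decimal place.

cos θ = 1 − 2f = 0.880, giving a principal value of 28.4°.
Waning ⇒ past full, so θ = 360° − 28.4° = 331.6°.
At 360°/29.531 d per day, 331.6° corresponds to 27.20 days.

27.2 days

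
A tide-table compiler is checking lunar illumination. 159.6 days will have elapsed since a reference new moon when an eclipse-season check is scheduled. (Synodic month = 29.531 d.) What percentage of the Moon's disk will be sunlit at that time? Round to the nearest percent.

91%

159.6/29.531 = 5.404 lunations, so 5 complete cycles and 11.94 d into the next.
Phase angle: θ = 360°·(11.94 d)/(29.531 d) = 145.6°.
Illuminated fraction = (1 − cos 145.6°)/2 = (1 − (-0.825))/2 ≈ 0.913, so 91%.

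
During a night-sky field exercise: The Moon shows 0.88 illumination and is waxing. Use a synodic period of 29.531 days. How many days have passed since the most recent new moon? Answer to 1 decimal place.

11.4 days

Invert f = (1 − cos θ)/2 to get cos θ = 1 − 2(0.88) = -0.760, hence θ₀ = arccos -0.760 = 139.5°.
Waxing ⇒ before full, so θ = 139.5°.
At 360°/29.531 d per day, 139.5° corresponds to 11.44 days.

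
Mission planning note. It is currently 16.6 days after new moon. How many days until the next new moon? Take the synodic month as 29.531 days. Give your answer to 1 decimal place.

12.9 days

The next new moon completes the synodic month: 29.531 − 16.6 = 12.931 days.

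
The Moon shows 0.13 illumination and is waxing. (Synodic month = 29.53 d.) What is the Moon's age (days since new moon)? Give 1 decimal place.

3.5 days

From f = (1 − cos θ)/2: cos θ = 1 − 2×0.13 = 0.740; arccos → 42.3°.
The Moon is waxing (0°–180°), so θ = 42.3° directly.
At 360°/29.53 d per day, 42.3° corresponds to 3.47 days.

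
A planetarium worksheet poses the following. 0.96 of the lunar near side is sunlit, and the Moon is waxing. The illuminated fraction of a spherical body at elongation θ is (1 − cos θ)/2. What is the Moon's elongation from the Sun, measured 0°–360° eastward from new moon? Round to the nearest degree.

cos θ = 1 − 2f = -0.920, giving a principal value of 156.9°.
Before full moon the principal value applies: θ = 156.9°.

157°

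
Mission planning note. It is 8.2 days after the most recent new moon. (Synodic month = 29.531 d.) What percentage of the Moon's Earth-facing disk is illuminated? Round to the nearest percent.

59%

Elongation θ = 360° × 8.2/29.531 ≈ 100.0°.
cos 100.0° = (-0.173), so f = (1 − (-0.173))/2 = 0.587, so 59%.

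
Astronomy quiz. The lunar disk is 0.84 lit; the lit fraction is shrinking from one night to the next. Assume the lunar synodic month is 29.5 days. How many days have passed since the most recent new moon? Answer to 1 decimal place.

cos θ = 1 − 2f = -0.680, giving a principal value of 132.8°.
Since the Moon is past full (waning), take the reflex angle: θ = 360° − 132.8° = 227.2°.
Age = 29.5 × 227.2°/360° ≈ 18.61 days.

18.6 days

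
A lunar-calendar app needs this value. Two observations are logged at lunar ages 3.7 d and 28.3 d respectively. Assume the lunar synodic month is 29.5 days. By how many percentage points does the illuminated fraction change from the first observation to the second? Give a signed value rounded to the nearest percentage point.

First observation: θ = 360°·3.7/29.5 = 45.2°, so f = 0.147.
Second observation: θ = 345.4°, f = 0.016.
Δf = 0.016 − 0.147 = -0.131, i.e. -13 pp.

-13 percentage points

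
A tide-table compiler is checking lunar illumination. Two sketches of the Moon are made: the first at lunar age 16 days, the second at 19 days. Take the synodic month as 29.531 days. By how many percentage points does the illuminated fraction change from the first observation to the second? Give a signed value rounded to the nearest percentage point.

-17 pp

θ₁ = 360° × 16/29.531 = 195.0°, f₁ = (1 − cos θ₁)/2 = 0.983.
θ₂ = 360° × 19/29.531 = 231.6°, f₂ = (1 − cos θ₂)/2 = 0.810.
Change = f₂ − f₁ = -0.172 → -17 percentage points.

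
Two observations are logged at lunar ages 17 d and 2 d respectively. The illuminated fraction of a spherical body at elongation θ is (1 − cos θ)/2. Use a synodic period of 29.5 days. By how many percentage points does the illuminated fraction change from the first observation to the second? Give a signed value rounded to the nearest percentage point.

-90 pp

θ₁ = 360° × 17/29.5 = 207.5°, f₁ = (1 − cos θ₁)/2 = 0.944.
θ₂ = 360° × 2/29.5 = 24.4°, f₂ = (1 − cos θ₂)/2 = 0.045.
Change = f₂ − f₁ = -0.899 → -90 percentage points.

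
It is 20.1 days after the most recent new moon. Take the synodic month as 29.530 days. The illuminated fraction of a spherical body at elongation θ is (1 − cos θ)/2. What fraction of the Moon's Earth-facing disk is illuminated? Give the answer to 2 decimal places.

The Moon has covered 20.1/29.530 of its cycle, so θ ≈ 360° × 20.1/29.530 = 245.0°.
Illuminated fraction = (1 − cos 245.0°)/2 = (1 − (-0.422))/2 ≈ 0.711.

0.71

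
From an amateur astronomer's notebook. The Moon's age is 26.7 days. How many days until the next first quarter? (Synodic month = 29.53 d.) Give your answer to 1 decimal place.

First quarter is 0.25 of the way through the cycle: age 0.25 × 29.53 = 7.383 d.
This lunation's first quarter (7.383 d) has passed, so add one period: 36.913 − 26.7 = 10.213 days.

10.2 days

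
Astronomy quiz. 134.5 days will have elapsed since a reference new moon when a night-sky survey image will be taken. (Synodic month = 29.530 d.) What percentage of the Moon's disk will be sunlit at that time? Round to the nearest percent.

97%

Reduce mod P: 134.5 − 4×29.530 = 16.38 d into the current lunation.
Elongation θ = 360° × 16.38/29.530 ≈ 199.7°.
Illuminated fraction = (1 − cos 199.7°)/2 = (1 − (-0.942))/2 ≈ 0.971, so 97%.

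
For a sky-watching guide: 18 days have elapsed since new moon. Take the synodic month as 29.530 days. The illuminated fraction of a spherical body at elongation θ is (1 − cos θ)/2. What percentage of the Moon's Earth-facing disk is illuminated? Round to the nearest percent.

89%

Phase angle: θ = 360°·(18 d)/(29.530 d) = 219.4°.
cos 219.4° = (-0.772), so f = (1 − (-0.772))/2 = 0.886, so 89%.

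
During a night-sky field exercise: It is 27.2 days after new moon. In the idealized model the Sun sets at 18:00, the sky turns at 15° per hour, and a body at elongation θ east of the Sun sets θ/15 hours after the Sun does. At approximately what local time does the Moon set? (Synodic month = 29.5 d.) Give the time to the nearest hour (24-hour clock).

16:00

The Moon has covered 27.2/29.5 of its cycle, so θ ≈ 360° × 27.2/29.5 = 331.9°.
Delay after the Sun = 331.9° / (15°/h) ≈ 22.13 h.
18:00 + 22.13 h ≈ 16:08 → 16:00 to the nearest hour.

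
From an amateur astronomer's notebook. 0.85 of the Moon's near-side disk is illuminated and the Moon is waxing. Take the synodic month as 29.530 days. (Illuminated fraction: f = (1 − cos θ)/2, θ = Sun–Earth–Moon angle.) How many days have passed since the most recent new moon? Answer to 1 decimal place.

11.0 days

cos θ = 1 − 2f = -0.700, giving a principal value of 134.4°.
Waxing ⇒ before full, so θ = 134.4°.
That fraction of the synodic month is 134.4/360 × 29.530 d ≈ 11.03 d.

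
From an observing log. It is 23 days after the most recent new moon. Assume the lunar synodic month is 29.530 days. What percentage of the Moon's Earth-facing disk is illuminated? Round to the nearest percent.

41%

The Moon has covered 23/29.530 of its cycle, so θ ≈ 360° × 23/29.530 = 280.4°.
With cos θ = 0.180, the lit fraction is (1 − 0.180)/2 ≈ 0.410, so 41%.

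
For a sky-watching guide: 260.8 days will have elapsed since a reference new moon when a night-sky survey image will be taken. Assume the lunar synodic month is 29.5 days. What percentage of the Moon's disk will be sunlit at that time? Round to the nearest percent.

260.8 d spans 8 complete synodic months (8 × 29.5 = 236.00 d) plus 24.80 d.
Phase angle: θ = 360°·(24.80 d)/(29.5 d) = 302.6°.
cos 302.6° = 0.539, so f = (1 − 0.539)/2 = 0.230, so 23%.

23%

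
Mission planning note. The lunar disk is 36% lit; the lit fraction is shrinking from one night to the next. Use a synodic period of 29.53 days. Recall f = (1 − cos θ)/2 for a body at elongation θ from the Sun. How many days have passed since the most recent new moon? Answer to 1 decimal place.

23.5 days

cos θ = 1 − 2f = 0.280, giving a principal value of 73.7°.
A waning Moon lies in 180°–360°, so θ = 360° − 73.7° = 286.3°.
At 360°/29.53 d per day, 286.3° corresponds to 23.48 days.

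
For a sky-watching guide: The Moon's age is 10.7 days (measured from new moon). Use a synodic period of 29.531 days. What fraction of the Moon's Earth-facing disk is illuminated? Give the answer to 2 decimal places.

0.82

Phase angle: θ = 360°·(10.7 d)/(29.531 d) = 130.4°.
cos 130.4° = (-0.649), so f = (1 − (-0.649))/2 = 0.824.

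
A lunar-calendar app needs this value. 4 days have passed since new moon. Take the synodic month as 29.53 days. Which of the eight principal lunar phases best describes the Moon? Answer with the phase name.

waxing crescent

θ ≈ 360° × 4/29.53 = 49°, which falls in the waxing crescent sector.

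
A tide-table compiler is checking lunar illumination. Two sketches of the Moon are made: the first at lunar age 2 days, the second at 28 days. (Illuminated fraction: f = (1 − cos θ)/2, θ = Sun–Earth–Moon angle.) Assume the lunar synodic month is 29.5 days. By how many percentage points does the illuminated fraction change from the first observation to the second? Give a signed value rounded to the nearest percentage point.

First observation: θ = 360°·2/29.5 = 24.4°, so f = 0.045.
Second observation: θ = 341.7°, f = 0.025.
Δf = 0.025 − 0.045 = -0.019, i.e. -2 pp.

-2 percentage points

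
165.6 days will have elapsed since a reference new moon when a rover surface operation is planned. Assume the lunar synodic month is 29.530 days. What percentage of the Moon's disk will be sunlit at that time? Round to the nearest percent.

Reduce mod P: 165.6 − 5×29.530 = 17.95 d into the current lunation.
Elongation θ = 360° × 17.95/29.530 ≈ 218.8°.
Illuminated fraction = (1 − cos 218.8°)/2 = (1 − (-0.779))/2 ≈ 0.890, so 89%.

89%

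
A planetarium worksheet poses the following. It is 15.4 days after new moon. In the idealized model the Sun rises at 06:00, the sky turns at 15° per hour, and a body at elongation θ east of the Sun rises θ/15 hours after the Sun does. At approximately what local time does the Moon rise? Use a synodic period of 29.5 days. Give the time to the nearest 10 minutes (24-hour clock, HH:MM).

Phase angle: θ = 360°·(15.4 d)/(29.5 d) = 187.9°.
At 15° of sky rotation per hour, 187.9° corresponds to a 12.53 h lag.
06:00 + 12.529 h ≈ 18:32 → 18:30 to the nearest ten minutes.

18:30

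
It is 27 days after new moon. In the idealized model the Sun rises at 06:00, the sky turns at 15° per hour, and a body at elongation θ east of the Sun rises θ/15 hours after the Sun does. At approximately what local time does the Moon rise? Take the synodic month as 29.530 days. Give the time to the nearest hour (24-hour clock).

The Moon has covered 27/29.530 of its cycle, so θ ≈ 360° × 27/29.530 = 329.2°.
Delay after the Sun = 329.2° / (15°/h) ≈ 21.94 h.
06:00 + 21.94 h ≈ 03:57 → 04:00 to the nearest hour.

04:00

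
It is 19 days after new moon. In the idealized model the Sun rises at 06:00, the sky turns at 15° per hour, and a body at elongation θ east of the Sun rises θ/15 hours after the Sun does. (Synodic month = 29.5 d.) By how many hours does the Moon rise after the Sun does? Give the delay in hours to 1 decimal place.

15.5 h

Elongation θ = 360° × 19/29.5 ≈ 231.9°.
The Moon trails the Sun by θ/15 = 231.9/15 ≈ 15.46 hours.
So the Moon rises 15.46 h after the Sun.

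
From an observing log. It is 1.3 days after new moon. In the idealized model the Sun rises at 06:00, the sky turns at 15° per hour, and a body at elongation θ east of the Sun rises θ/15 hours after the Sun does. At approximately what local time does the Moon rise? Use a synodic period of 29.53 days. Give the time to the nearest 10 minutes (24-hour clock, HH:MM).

07:00

Elongation θ = 360° × 1.3/29.53 ≈ 15.8°.
Delay after the Sun = 15.8° / (15°/h) ≈ 1.06 h.
06:00 + 1.057 h ≈ 07:03 → 07:00 to the nearest ten minutes.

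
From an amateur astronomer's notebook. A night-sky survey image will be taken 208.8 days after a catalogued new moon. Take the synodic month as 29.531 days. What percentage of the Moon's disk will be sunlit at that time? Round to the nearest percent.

Reduce mod P: 208.8 − 7×29.531 = 2.08 d into the current lunation.
Phase angle: θ = 360°·(2.08 d)/(29.531 d) = 25.4°.
Illuminated fraction = (1 − cos 25.4°)/2 = (1 − 0.903)/2 ≈ 0.048, so 5%.

5%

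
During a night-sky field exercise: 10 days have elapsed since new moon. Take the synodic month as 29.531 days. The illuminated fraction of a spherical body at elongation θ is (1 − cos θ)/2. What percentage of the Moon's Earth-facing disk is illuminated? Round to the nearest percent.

76%

Phase angle: θ = 360°·(10 d)/(29.531 d) = 121.9°.
Illuminated fraction = (1 − cos 121.9°)/2 = (1 − (-0.529))/2 ≈ 0.764, so 76%.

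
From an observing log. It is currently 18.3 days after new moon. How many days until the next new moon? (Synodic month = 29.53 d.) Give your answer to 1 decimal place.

One full lunation from the last new moon is 29.53 d; remaining = 29.53 − 18.3 = 11.230 d.

11.2 days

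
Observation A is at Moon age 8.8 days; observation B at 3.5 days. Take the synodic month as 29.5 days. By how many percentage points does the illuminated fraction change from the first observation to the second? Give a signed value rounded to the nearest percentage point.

-52 percentage points

θ₁ = 360° × 8.8/29.5 = 107.4°, f₁ = (1 − cos θ₁)/2 = 0.649.
θ₂ = 360° × 3.5/29.5 = 42.7°, f₂ = (1 − cos θ₂)/2 = 0.133.
Change = f₂ − f₁ = -0.517 → -52 percentage points.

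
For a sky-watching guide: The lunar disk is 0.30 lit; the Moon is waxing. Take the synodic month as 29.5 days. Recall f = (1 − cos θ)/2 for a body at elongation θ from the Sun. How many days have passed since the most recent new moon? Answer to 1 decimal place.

cos θ = 1 − 2f = 0.400, giving a principal value of 66.4°.
Before full moon the principal value applies: θ = 66.4°.
Age = 29.5 × 66.4°/360° ≈ 5.44 days.

5.4 days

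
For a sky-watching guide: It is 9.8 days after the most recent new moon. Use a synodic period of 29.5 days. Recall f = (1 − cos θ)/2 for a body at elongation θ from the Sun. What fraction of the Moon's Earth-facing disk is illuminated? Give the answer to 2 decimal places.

0.75

Phase angle: θ = 360°·(9.8 d)/(29.5 d) = 119.6°.
Illuminated fraction = (1 − cos 119.6°)/2 = (1 − (-0.494))/2 ≈ 0.747.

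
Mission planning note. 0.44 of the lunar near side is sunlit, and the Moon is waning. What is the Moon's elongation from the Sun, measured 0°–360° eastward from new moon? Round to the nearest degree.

Invert f = (1 − cos θ)/2 to get cos θ = 1 − 2(0.44) = 0.120, hence θ₀ = arccos 0.120 = 83.1°.
Waning ⇒ past full, so θ = 360° − 83.1° = 276.9°.

277°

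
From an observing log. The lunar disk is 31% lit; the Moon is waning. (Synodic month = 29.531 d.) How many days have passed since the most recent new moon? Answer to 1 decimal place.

Invert f = (1 − cos θ)/2 to get cos θ = 1 − 2(0.31) = 0.380, hence θ₀ = arccos 0.380 = 67.7°.
Since the Moon is past full (waning), take the reflex angle: θ = 360° − 67.7° = 292.3°.
Age = 29.531 × 292.3°/360° ≈ 23.98 days.

24.0 days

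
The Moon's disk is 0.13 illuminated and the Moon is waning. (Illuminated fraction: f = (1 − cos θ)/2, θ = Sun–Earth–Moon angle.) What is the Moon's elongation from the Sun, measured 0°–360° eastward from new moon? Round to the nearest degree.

318°

From f = (1 − cos θ)/2: cos θ = 1 − 2×0.13 = 0.740; arccos → 42.3°.
Since the Moon is past full (waning), take the reflex angle: θ = 360° − 42.3° = 317.7°.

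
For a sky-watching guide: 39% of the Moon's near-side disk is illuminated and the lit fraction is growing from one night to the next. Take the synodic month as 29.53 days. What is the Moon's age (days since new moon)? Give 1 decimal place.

From f = (1 − cos θ)/2: cos θ = 1 − 2×0.39 = 0.220; arccos → 77.3°.
Waxing ⇒ before full, so θ = 77.3°.
That fraction of the synodic month is 77.3/360 × 29.53 d ≈ 6.34 d.

6.3 days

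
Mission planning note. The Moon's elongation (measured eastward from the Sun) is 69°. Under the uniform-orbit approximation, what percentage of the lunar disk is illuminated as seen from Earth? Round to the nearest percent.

f = (1 − cos 69°)/2 = (1 − 0.358)/2 ≈ 0.321, i.e. 32%.

32%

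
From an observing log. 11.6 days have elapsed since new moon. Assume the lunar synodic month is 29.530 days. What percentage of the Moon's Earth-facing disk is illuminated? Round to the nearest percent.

89%

Elongation θ = 360° × 11.6/29.530 ≈ 141.4°.
cos 141.4° = (-0.782), so f = (1 − (-0.782))/2 = 0.891, so 89%.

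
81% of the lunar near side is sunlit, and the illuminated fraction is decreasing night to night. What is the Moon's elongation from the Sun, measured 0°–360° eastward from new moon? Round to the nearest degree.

Invert f = (1 − cos θ)/2 to get cos θ = 1 − 2(0.81) = -0.620, hence θ₀ = arccos -0.620 = 128.3°.
A waning Moon lies in 180°–360°, so θ = 360° − 128.3° = 231.7°.

232°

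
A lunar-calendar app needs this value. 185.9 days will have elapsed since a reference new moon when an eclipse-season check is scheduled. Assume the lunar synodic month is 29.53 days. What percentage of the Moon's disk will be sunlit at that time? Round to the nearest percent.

185.9 d spans 6 complete synodic months (6 × 29.53 = 177.18 d) plus 8.72 d.
Elongation θ = 360° × 8.72/29.53 ≈ 106.3°.
With cos θ = (-0.281), the lit fraction is (1 − (-0.281))/2 ≈ 0.640, so 64%.

64%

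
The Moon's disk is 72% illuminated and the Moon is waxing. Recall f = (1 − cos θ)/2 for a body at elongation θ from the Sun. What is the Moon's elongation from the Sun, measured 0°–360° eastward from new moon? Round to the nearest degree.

cos θ = 1 − 2f = -0.440, giving a principal value of 116.1°.
The Moon is waxing (0°–180°), so θ = 116.1° directly.

116°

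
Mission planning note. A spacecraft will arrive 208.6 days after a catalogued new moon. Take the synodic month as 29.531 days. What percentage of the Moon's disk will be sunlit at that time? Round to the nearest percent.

4%

Reduce mod P: 208.6 − 7×29.531 = 1.88 d into the current lunation.
Phase angle: θ = 360°·(1.88 d)/(29.531 d) = 23.0°.
With cos θ = 0.921, the lit fraction is (1 − 0.921)/2 ≈ 0.040, so 4%.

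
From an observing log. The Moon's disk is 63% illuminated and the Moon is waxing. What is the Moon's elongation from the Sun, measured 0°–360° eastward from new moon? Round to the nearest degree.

From f = (1 − cos θ)/2: cos θ = 1 − 2×0.63 = -0.260; arccos → 105.1°.
The Moon is waxing (0°–180°), so θ = 105.1° directly.

105°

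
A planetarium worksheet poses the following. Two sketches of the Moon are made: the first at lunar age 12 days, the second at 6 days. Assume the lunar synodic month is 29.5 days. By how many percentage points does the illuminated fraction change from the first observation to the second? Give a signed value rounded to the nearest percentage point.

θ₁ = 360° × 12/29.5 = 146.4°, f₁ = (1 − cos θ₁)/2 = 0.917.
θ₂ = 360° × 6/29.5 = 73.2°, f₂ = (1 − cos θ₂)/2 = 0.356.
Change = f₂ − f₁ = -0.561 → -56 percentage points.

-56 percentage points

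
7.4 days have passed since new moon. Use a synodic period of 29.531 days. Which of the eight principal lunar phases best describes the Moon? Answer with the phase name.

first quarter

At 7.4/29.531 of the cycle, θ ≈ 90° — the first quarter range.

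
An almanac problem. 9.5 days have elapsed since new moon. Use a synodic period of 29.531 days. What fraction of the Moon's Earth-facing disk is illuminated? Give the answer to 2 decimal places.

Phase angle: θ = 360°·(9.5 d)/(29.531 d) = 115.8°.
With cos θ = (-0.435), the lit fraction is (1 − (-0.435))/2 ≈ 0.718.

0.72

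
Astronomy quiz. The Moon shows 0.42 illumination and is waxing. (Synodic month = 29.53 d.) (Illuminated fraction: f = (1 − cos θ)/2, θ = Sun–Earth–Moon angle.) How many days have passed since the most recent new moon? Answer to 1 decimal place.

6.6 days

Invert f = (1 − cos θ)/2 to get cos θ = 1 − 2(0.42) = 0.160, hence θ₀ = arccos 0.160 = 80.8°.
The Moon is waxing (0°–180°), so θ = 80.8° directly.
Age = 29.53 × 80.8°/360° ≈ 6.63 days.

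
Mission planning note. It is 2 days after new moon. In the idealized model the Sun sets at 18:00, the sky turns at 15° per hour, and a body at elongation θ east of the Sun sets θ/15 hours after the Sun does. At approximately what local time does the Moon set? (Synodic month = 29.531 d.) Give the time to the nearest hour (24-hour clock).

The Moon has covered 2/29.531 of its cycle, so θ ≈ 360° × 2/29.531 = 24.4°.
The Moon trails the Sun by θ/15 = 24.4/15 ≈ 1.63 hours.
18:00 + 1.63 h ≈ 19:38 → 20:00 to the nearest hour.

20:00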